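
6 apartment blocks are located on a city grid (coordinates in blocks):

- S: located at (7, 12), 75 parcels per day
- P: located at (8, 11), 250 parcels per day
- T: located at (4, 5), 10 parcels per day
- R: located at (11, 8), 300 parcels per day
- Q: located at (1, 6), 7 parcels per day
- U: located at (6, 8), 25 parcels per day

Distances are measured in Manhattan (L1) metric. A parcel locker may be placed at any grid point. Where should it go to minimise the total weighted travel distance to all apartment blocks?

(8, 8)

Manhattan distance separates: Σwᵢ(|x−xᵢ|+|y−yᵢ|) = Σwᵢ|x−xᵢ| + Σwᵢ|y−yᵢ|, so x and y are optimised independently as 1-D weighted medians.
Total weight W = 667; half = 333.5.
x-coordinate, sorted with cumulative weight:
  x=1 (Q, w=7) cum 7
  x=4 (T, w=10) cum 17
  x=6 (U, w=25) cum 42
  x=7 (S, w=75) cum 117
  x=8 (P, w=250) cum 367  ← median
  x=11 (R, w=300) cum 667
⇒ x* = 8
y-coordinate, sorted with cumulative weight:
  y=5 (T, w=10) cum 10
  y=6 (Q, w=7) cum 17
  y=8 (R, w=300) cum 317
  y=8 (U, w=25) cum 342  ← median
  y=11 (P, w=250) cum 592
  y=12 (S, w=75) cum 667
⇒ y* = 8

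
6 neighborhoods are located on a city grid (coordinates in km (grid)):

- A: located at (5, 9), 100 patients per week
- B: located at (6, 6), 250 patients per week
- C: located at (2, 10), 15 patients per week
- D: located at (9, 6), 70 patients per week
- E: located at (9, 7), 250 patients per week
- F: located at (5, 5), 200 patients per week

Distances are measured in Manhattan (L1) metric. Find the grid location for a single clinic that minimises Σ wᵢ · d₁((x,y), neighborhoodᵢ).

(6, 6)

Manhattan distance separates: Σwᵢ(|x−xᵢ|+|y−yᵢ|) = Σwᵢ|x−xᵢ| + Σwᵢ|y−yᵢ|, so x and y are optimised independently as 1-D weighted medians.
Total weight W = 885; half = 442.5.
x-coordinate, sorted with cumulative weight:
  x=2 (C, w=15) cum 15
  x=5 (A, w=100) cum 115
  x=5 (F, w=200) cum 315
  x=6 (B, w=250) cum 565  ← median
  x=9 (D, w=70) cum 635
  x=9 (E, w=250) cum 885
⇒ x* = 6
y-coordinate, sorted with cumulative weight:
  y=5 (F, w=200) cum 200
  y=6 (B, w=250) cum 450  ← median
  y=6 (D, w=70) cum 520
  y=7 (E, w=250) cum 770
  y=9 (A, w=100) cum 870
  y=10 (C, w=15) cum 885
⇒ y* = 6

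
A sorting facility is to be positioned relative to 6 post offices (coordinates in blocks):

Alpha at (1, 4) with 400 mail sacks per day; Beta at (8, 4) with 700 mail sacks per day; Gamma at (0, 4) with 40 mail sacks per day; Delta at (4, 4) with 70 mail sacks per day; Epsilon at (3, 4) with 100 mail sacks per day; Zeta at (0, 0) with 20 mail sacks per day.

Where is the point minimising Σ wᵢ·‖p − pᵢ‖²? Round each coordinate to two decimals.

The minimiser of Σwᵢ‖p−pᵢ‖² is the weighted centroid p* = (Σwᵢpᵢ)/(Σwᵢ).
Σwᵢ = 1330.
Σwᵢxᵢ = 400·1 + 700·8 + 40·0 + 70·4 + 100·3 + 20·0 = 6580.
Σwᵢyᵢ = 400·4 + 700·4 + 40·4 + 70·4 + 100·4 + 20·0 = 5240.
x* = 6580/1330 = 4.95, y* = 5240/1330 = 3.94.

(4.95, 3.94)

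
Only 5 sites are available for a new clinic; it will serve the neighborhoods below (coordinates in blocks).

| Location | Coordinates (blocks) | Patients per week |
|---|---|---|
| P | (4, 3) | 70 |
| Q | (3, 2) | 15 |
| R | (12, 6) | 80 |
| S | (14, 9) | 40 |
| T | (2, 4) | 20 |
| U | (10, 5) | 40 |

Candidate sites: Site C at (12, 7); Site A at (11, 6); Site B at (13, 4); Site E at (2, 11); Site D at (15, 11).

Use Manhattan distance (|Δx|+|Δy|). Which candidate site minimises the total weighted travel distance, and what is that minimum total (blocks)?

Total weighted distance at each candidate:
  Site C (12, 7): total = 1710
  Site A (11, 6): total = 1500
  Site B (13, 4): total = 1740
  Site E (2, 11): total = 3310
  Site D (15, 11): total = 3245
Minimum is at Site A with total 1500 blocks.

Site A, total 1500 blocks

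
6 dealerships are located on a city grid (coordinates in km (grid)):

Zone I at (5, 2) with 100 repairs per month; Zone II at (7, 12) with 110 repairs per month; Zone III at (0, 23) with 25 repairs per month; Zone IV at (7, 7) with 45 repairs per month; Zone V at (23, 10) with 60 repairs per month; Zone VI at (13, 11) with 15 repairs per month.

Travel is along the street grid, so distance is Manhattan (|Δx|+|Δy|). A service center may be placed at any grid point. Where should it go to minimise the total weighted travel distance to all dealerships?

Manhattan distance separates: Σwᵢ(|x−xᵢ|+|y−yᵢ|) = Σwᵢ|x−xᵢ| + Σwᵢ|y−yᵢ|, so x and y are optimised independently as 1-D weighted medians.
Total weight W = 355; half = 177.5.
x-coordinate, sorted with cumulative weight:
  x=0 (Zone III, w=25) cum 25
  x=5 (Zone I, w=100) cum 125
  x=7 (Zone II, w=110) cum 235  ← median
  x=7 (Zone IV, w=45) cum 280
  x=13 (Zone VI, w=15) cum 295
  x=23 (Zone V, w=60) cum 355
⇒ x* = 7
y-coordinate, sorted with cumulative weight:
  y=2 (Zone I, w=100) cum 100
  y=7 (Zone IV, w=45) cum 145
  y=10 (Zone V, w=60) cum 205  ← median
  y=11 (Zone VI, w=15) cum 220
  y=12 (Zone II, w=110) cum 330
  y=23 (Zone III, w=25) cum 355
⇒ y* = 10

(7, 10)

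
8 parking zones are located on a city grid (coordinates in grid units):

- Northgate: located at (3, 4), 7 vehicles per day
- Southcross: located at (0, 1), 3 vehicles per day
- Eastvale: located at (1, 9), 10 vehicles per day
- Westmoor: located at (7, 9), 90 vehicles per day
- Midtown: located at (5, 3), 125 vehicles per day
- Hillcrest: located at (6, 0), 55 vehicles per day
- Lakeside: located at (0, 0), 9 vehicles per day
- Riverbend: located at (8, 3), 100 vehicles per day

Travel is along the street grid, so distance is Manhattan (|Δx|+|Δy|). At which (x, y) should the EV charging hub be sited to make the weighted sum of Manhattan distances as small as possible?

(6, 3)

Manhattan distance separates: Σwᵢ(|x−xᵢ|+|y−yᵢ|) = Σwᵢ|x−xᵢ| + Σwᵢ|y−yᵢ|, so x and y are optimised independently as 1-D weighted medians.
Total weight W = 399; half = 199.5.
x-coordinate, sorted with cumulative weight:
  x=0 (Southcross, w=3) cum 3
  x=0 (Lakeside, w=9) cum 12
  x=1 (Eastvale, w=10) cum 22
  x=3 (Northgate, w=7) cum 29
  x=5 (Midtown, w=125) cum 154
  x=6 (Hillcrest, w=55) cum 209  ← median
  x=7 (Westmoor, w=90) cum 299
  x=8 (Riverbend, w=100) cum 399
⇒ x* = 6
y-coordinate, sorted with cumulative weight:
  y=0 (Hillcrest, w=55) cum 55
  y=0 (Lakeside, w=9) cum 64
  y=1 (Southcross, w=3) cum 67
  y=3 (Midtown, w=125) cum 192
  y=3 (Riverbend, w=100) cum 292  ← median
  y=4 (Northgate, w=7) cum 299
  y=9 (Eastvale, w=10) cum 309
  y=9 (Westmoor, w=90) cum 399
⇒ y* = 3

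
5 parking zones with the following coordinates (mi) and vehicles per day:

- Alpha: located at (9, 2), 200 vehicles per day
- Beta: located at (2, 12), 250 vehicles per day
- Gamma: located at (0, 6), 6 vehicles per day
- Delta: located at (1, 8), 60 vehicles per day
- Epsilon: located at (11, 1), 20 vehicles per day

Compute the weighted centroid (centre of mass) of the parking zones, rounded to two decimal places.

The minimiser of Σwᵢ‖p−pᵢ‖² is the weighted centroid p* = (Σwᵢpᵢ)/(Σwᵢ).
Σwᵢ = 536.
Σwᵢxᵢ = 200·9 + 250·2 + 6·0 + 60·1 + 20·11 = 2580.
Σwᵢyᵢ = 200·2 + 250·12 + 6·6 + 60·8 + 20·1 = 3936.
x* = 2580/536 = 4.81, y* = 3936/536 = 7.34.

(4.81, 7.34)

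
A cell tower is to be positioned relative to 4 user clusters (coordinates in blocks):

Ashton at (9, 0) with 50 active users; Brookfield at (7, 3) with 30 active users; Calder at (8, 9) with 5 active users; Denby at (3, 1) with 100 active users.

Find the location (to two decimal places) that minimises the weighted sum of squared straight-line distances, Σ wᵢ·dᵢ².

The minimiser of Σwᵢ‖p−pᵢ‖² is the weighted centroid p* = (Σwᵢpᵢ)/(Σwᵢ).
Σwᵢ = 185.
Σwᵢxᵢ = 50·9 + 30·7 + 5·8 + 100·3 = 1000.
Σwᵢyᵢ = 50·0 + 30·3 + 5·9 + 100·1 = 235.
x* = 1000/185 = 5.41, y* = 235/185 = 1.27.

(5.41, 1.27)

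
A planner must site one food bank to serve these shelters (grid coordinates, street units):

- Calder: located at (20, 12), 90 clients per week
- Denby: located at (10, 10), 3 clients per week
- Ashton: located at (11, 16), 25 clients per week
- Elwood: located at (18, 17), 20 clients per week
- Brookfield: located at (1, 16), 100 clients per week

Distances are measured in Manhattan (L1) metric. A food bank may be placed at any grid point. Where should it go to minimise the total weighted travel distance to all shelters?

(11, 16)

Manhattan distance separates: Σwᵢ(|x−xᵢ|+|y−yᵢ|) = Σwᵢ|x−xᵢ| + Σwᵢ|y−yᵢ|, so x and y are optimised independently as 1-D weighted medians.
Total weight W = 238; half = 119.
x-coordinate, sorted with cumulative weight:
  x=1 (Brookfield, w=100) cum 100
  x=10 (Denby, w=3) cum 103
  x=11 (Ashton, w=25) cum 128  ← median
  x=18 (Elwood, w=20) cum 148
  x=20 (Calder, w=90) cum 238
⇒ x* = 11
y-coordinate, sorted with cumulative weight:
  y=10 (Denby, w=3) cum 3
  y=12 (Calder, w=90) cum 93
  y=16 (Ashton, w=25) cum 118
  y=16 (Brookfield, w=100) cum 218  ← median
  y=17 (Elwood, w=20) cum 238
⇒ y* = 16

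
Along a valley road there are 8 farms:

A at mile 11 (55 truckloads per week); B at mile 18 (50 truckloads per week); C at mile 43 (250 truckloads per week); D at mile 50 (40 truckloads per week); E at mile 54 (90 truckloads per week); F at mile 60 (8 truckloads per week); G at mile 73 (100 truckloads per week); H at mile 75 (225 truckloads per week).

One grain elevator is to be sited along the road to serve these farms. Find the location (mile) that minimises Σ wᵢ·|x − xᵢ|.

x = 54

For a sum of weighted absolute distances on a line, the optimum is the weighted median (not the mean). Total weight W = 818; half-weight = 409.
Sort by position and accumulate weight:
  mile 11 (A, w=55) → cum 55
  mile 18 (B, w=50) → cum 105
  mile 43 (C, w=250) → cum 355
  mile 50 (D, w=40) → cum 395
  mile 54 (E, w=90) → cum 485  ≥ 409 → median here
  mile 60 (F, w=8) → cum 493
  mile 73 (G, w=100) → cum 593
  mile 75 (H, w=225) → cum 818
Optimal location: mile 54.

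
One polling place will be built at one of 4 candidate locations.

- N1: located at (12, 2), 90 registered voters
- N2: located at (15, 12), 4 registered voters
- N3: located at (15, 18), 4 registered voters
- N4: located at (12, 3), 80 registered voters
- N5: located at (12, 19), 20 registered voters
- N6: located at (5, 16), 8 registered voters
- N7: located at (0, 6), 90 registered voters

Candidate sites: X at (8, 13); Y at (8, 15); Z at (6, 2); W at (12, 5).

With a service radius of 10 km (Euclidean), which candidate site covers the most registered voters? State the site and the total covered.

Z, covering 260

Coverage radius r = 10 km; a point is covered iff (Δx)²+(Δy)² ≤ 10² = 100.
  X (8, 13): covers {N2, N3, N5, N6} → 36
  Y (8, 15): covers {N2, N3, N5, N6} → 36
  Z (6, 2): covers {N1, N4, N7} → 260
  W (12, 5): covers {N1, N2, N4} → 174
Maximum coverage at Z: 260 registered voters.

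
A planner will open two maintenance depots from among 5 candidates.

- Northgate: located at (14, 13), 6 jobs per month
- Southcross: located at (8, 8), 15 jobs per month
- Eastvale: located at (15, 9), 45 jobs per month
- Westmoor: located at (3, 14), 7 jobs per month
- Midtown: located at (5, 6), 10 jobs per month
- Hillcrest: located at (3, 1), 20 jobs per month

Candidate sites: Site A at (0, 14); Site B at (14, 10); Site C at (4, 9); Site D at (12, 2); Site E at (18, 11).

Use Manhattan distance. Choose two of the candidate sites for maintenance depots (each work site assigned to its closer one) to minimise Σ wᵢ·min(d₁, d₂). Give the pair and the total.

{Site B, Site C}, total 445

Evaluate every pair (each demand assigned to the nearer of the two):
  {Site B, Site C}: total = 445
  {Site C, Site E}: total = 598
  {Site B, Site D}: total = 643
  {Site A, Site B}: total = 699
  {Site D, Site E}: total = 847
  {Site B, Site E}: total = 863
  {Site C, Site D}: total = 865
  {Site A, Site C}: total = 895
  {Site A, Site E}: total = 927
  {Site A, Site D}: total = 1009
Best pair: {Site B, Site C} with total 445.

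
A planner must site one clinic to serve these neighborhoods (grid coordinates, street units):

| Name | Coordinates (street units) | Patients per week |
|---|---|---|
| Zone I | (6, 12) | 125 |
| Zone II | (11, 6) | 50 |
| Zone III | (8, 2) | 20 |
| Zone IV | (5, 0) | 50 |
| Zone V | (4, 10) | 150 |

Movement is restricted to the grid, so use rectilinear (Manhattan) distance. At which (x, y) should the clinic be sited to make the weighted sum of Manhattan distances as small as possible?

Manhattan distance separates: Σwᵢ(|x−xᵢ|+|y−yᵢ|) = Σwᵢ|x−xᵢ| + Σwᵢ|y−yᵢ|, so x and y are optimised independently as 1-D weighted medians.
Total weight W = 395; half = 197.5.
x-coordinate, sorted with cumulative weight:
  x=4 (Zone V, w=150) cum 150
  x=5 (Zone IV, w=50) cum 200  ← median
  x=6 (Zone I, w=125) cum 325
  x=8 (Zone III, w=20) cum 345
  x=11 (Zone II, w=50) cum 395
⇒ x* = 5
y-coordinate, sorted with cumulative weight:
  y=0 (Zone IV, w=50) cum 50
  y=2 (Zone III, w=20) cum 70
  y=6 (Zone II, w=50) cum 120
  y=10 (Zone V, w=150) cum 270  ← median
  y=12 (Zone I, w=125) cum 395
⇒ y* = 10

(5, 10)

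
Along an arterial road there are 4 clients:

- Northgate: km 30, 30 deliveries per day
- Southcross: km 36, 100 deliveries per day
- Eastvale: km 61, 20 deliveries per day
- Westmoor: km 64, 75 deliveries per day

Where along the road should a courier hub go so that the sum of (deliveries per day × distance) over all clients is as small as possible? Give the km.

x = 36

For a sum of weighted absolute distances on a line, the optimum is the weighted median (not the mean). Total weight W = 225; half-weight = 112.5.
Sort by position and accumulate weight:
  km 30 (Northgate, w=30) → cum 30
  km 36 (Southcross, w=100) → cum 130  ≥ 112.5 → median here
  km 61 (Eastvale, w=20) → cum 150
  km 64 (Westmoor, w=75) → cum 225
Optimal location: km 36.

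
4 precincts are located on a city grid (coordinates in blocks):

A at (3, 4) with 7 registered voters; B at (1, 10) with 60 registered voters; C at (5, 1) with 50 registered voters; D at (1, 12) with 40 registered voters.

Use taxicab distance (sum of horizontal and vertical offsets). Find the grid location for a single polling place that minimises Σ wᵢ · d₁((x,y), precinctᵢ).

Manhattan distance separates: Σwᵢ(|x−xᵢ|+|y−yᵢ|) = Σwᵢ|x−xᵢ| + Σwᵢ|y−yᵢ|, so x and y are optimised independently as 1-D weighted medians.
Total weight W = 157; half = 78.5.
x-coordinate, sorted with cumulative weight:
  x=1 (B, w=60) cum 60
  x=1 (D, w=40) cum 100  ← median
  x=3 (A, w=7) cum 107
  x=5 (C, w=50) cum 157
⇒ x* = 1
y-coordinate, sorted with cumulative weight:
  y=1 (C, w=50) cum 50
  y=4 (A, w=7) cum 57
  y=10 (B, w=60) cum 117  ← median
  y=12 (D, w=40) cum 157
⇒ y* = 10

(1, 10)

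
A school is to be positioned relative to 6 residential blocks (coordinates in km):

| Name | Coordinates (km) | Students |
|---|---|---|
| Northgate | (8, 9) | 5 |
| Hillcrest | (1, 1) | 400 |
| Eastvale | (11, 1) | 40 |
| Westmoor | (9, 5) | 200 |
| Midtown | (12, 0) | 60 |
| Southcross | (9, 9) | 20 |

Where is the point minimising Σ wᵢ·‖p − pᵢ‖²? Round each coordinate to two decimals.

(4.94, 2.30)

The minimiser of Σwᵢ‖p−pᵢ‖² is the weighted centroid p* = (Σwᵢpᵢ)/(Σwᵢ).
Σwᵢ = 725.
Σwᵢxᵢ = 5·8 + 400·1 + 40·11 + 200·9 + 60·12 + 20·9 = 3580.
Σwᵢyᵢ = 5·9 + 400·1 + 40·1 + 200·5 + 60·0 + 20·9 = 1665.
x* = 3580/725 = 4.94, y* = 1665/725 = 2.30.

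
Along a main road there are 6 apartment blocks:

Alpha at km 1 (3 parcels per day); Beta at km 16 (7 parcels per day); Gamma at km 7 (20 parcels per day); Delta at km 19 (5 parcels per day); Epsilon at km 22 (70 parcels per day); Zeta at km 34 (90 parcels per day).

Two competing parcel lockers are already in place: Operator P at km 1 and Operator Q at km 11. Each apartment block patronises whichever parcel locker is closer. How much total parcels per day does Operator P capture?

3

The indifferent point is the midpoint (1+11)/2 = 6; apartment blocks left of it (closer to Operator P at 1) go to Operator P, those right go to Operator Q.
  Alpha at 1 (w=3) → Operator P
  Gamma at 7 (w=20) → Operator Q
  Beta at 16 (w=7) → Operator Q
  Delta at 19 (w=5) → Operator Q
  Epsilon at 22 (w=70) → Operator Q
  Zeta at 34 (w=90) → Operator Q
Operator P captures 3; Operator Q captures 192.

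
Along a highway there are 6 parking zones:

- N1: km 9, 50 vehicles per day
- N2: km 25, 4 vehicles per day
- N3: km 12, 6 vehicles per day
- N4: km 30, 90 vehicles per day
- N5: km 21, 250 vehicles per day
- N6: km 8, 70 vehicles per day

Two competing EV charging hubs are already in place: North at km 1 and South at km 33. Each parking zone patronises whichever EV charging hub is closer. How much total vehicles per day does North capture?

126

The indifferent point is the midpoint (1+33)/2 = 17; parking zones left of it (closer to North at 1) go to North, those right go to South.
  N6 at 8 (w=70) → North
  N1 at 9 (w=50) → North
  N3 at 12 (w=6) → North
  N5 at 21 (w=250) → South
  N2 at 25 (w=4) → South
  N4 at 30 (w=90) → South
North captures 126; South captures 344.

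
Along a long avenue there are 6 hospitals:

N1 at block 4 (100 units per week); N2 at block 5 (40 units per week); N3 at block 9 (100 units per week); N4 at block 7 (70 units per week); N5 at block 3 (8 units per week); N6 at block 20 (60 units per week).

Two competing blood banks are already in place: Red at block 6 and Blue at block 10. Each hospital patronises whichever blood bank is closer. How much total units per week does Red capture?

The indifferent point is the midpoint (6+10)/2 = 8; hospitals left of it (closer to Red at 6) go to Red, those right go to Blue.
  N5 at 3 (w=8) → Red
  N1 at 4 (w=100) → Red
  N2 at 5 (w=40) → Red
  N4 at 7 (w=70) → Red
  N3 at 9 (w=100) → Blue
  N6 at 20 (w=60) → Blue
Red captures 218; Blue captures 160.

218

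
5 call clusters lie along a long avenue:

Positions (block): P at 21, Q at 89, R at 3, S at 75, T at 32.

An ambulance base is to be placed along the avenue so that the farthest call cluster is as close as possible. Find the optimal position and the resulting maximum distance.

The 1-center on a line is the midpoint of the two extreme points: leftmost at 3, rightmost at 89.
Optimal location = (3 + 89)/2 = 46; maximum distance = (89 − 3)/2 = 43.

location 46, max distance 43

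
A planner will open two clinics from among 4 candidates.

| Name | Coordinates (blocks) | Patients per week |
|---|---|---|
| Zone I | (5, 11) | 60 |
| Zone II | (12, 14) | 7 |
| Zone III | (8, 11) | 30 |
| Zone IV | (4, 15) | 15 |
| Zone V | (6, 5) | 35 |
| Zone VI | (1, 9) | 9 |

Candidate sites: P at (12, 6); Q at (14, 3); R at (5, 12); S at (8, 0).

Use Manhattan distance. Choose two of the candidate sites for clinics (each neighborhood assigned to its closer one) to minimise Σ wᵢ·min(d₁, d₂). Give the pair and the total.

{P, R}, total 604

Evaluate every pair (each demand assigned to the nearer of the two):
  {P, R}: total = 604
  {R, S}: total = 611
  {Q, R}: total = 646
  {P, Q}: total = 1672
  {P, S}: total = 1672
  {Q, S}: total = 1935
Best pair: {P, R} with total 604.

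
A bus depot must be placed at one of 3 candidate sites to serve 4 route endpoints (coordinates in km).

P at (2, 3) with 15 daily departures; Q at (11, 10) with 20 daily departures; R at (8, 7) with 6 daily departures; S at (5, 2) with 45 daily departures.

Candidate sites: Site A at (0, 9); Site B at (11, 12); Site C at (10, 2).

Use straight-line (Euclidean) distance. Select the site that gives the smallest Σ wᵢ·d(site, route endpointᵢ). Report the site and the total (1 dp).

Site C, total 539.5 km

Total weighted distance at each candidate:
  Site A (0, 9): total = 752.4
  Site B (11, 12): total = 790.7
  Site C (10, 2): total = 539.5
Minimum is at Site C with total 539.5 km.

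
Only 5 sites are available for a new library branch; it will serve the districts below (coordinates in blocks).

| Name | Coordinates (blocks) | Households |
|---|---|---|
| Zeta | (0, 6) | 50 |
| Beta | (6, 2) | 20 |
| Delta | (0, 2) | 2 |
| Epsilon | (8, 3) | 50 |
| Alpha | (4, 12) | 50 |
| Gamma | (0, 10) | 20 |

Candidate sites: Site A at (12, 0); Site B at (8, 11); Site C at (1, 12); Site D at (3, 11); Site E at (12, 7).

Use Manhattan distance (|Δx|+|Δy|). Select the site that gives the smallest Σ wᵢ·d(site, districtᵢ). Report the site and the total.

Total weighted distance at each candidate:
  Site A (12, 0): total = 2878
  Site B (8, 11): total = 1734
  Site C (1, 12): total = 1682
  Site D (3, 11): total = 1494
  Site E (12, 7): total = 2254
Minimum is at Site D with total 1494 blocks.

Site D, total 1494 blocks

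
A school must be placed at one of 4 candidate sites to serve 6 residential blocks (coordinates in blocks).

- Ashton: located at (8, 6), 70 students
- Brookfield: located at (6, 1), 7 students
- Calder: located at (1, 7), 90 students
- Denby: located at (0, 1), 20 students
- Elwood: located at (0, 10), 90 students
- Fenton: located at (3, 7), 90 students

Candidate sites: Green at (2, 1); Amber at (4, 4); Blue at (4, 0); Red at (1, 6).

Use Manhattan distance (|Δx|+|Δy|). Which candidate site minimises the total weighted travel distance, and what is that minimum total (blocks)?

Total weighted distance at each candidate:
  Green (2, 1): total = 3088
  Amber (4, 4): total = 2395
  Blue (4, 0): total = 3701
  Red (1, 6): total = 1490
Minimum is at Red with total 1490 blocks.

Red, total 1490 blocks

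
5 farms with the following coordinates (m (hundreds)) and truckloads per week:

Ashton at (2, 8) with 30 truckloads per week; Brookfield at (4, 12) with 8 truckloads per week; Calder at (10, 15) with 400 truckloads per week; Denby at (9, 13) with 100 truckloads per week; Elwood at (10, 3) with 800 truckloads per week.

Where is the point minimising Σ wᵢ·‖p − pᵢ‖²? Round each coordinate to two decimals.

(9.71, 7.50)

The minimiser of Σwᵢ‖p−pᵢ‖² is the weighted centroid p* = (Σwᵢpᵢ)/(Σwᵢ).
Σwᵢ = 1338.
Σwᵢxᵢ = 30·2 + 8·4 + 400·10 + 100·9 + 800·10 = 12992.
Σwᵢyᵢ = 30·8 + 8·12 + 400·15 + 100·13 + 800·3 = 10036.
x* = 12992/1338 = 9.71, y* = 10036/1338 = 7.50.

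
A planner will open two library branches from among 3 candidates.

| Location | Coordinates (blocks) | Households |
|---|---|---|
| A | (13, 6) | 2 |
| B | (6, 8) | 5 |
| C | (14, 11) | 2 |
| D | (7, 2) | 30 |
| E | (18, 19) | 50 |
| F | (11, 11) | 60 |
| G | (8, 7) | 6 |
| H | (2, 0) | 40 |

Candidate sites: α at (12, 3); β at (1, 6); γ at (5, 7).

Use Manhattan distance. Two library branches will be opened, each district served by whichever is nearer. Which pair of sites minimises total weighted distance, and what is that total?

{α, β}, total 2211

Evaluate every pair (each demand assigned to the nearer of the two):
  {α, β}: total = 2211
  {α, γ}: total = 2276
  {β, γ}: total = 2412
Best pair: {α, β} with total 2211.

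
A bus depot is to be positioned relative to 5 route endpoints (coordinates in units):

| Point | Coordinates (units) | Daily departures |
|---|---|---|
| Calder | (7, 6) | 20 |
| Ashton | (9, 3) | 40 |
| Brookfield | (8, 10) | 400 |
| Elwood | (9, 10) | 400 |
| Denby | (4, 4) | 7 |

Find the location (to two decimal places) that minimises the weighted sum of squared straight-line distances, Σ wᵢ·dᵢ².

(8.45, 9.54)

The minimiser of Σwᵢ‖p−pᵢ‖² is the weighted centroid p* = (Σwᵢpᵢ)/(Σwᵢ).
Σwᵢ = 867.
Σwᵢxᵢ = 20·7 + 40·9 + 400·8 + 400·9 + 7·4 = 7328.
Σwᵢyᵢ = 20·6 + 40·3 + 400·10 + 400·10 + 7·4 = 8268.
x* = 7328/867 = 8.45, y* = 8268/867 = 9.54.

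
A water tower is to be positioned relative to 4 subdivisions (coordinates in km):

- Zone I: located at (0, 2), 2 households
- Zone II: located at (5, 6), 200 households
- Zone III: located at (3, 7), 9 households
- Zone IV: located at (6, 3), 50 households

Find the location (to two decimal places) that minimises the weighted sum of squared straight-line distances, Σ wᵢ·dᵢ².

The minimiser of Σwᵢ‖p−pᵢ‖² is the weighted centroid p* = (Σwᵢpᵢ)/(Σwᵢ).
Σwᵢ = 261.
Σwᵢxᵢ = 2·0 + 200·5 + 9·3 + 50·6 = 1327.
Σwᵢyᵢ = 2·2 + 200·6 + 9·7 + 50·3 = 1417.
x* = 1327/261 = 5.08, y* = 1417/261 = 5.43.

(5.08, 5.43)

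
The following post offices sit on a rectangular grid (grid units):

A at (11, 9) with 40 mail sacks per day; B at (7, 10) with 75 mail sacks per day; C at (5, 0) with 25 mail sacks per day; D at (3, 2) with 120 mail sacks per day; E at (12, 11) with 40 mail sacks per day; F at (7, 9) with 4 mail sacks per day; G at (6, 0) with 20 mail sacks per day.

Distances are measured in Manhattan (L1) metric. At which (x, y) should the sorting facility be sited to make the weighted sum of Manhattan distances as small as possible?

(6, 2)

Manhattan distance separates: Σwᵢ(|x−xᵢ|+|y−yᵢ|) = Σwᵢ|x−xᵢ| + Σwᵢ|y−yᵢ|, so x and y are optimised independently as 1-D weighted medians.
Total weight W = 324; half = 162.
x-coordinate, sorted with cumulative weight:
  x=3 (D, w=120) cum 120
  x=5 (C, w=25) cum 145
  x=6 (G, w=20) cum 165  ← median
  x=7 (B, w=75) cum 240
  x=7 (F, w=4) cum 244
  x=11 (A, w=40) cum 284
  x=12 (E, w=40) cum 324
⇒ x* = 6
y-coordinate, sorted with cumulative weight:
  y=0 (C, w=25) cum 25
  y=0 (G, w=20) cum 45
  y=2 (D, w=120) cum 165  ← median
  y=9 (A, w=40) cum 205
  y=9 (F, w=4) cum 209
  y=10 (B, w=75) cum 284
  y=11 (E, w=40) cum 324
⇒ y* = 2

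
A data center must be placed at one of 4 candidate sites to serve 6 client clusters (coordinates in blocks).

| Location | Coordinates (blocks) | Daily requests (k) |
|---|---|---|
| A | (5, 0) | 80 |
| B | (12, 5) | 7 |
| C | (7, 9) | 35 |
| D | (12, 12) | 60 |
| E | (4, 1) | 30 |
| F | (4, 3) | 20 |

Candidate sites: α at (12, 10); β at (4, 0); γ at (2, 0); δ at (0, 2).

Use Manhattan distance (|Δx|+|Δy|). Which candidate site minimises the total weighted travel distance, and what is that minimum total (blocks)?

β, total 1881 blocks

Total weighted distance at each candidate:
  α (12, 10): total = 2535
  β (4, 0): total = 1881
  γ (2, 0): total = 2345
  δ (0, 2): total = 2725
Minimum is at β with total 1881 blocks.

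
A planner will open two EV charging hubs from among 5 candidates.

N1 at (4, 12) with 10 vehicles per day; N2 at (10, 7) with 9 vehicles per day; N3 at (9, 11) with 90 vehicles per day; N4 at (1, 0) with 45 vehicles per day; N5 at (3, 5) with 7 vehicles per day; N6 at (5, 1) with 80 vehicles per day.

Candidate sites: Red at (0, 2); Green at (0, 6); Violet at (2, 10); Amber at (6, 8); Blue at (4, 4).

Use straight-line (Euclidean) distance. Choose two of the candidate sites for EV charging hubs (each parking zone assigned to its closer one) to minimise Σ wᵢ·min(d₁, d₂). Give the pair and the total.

{Amber, Blue}, total 951.5

Evaluate every pair (each demand assigned to the nearer of the two):
  {Amber, Blue}: total = 951.5
  {Red, Amber}: total = 1001.9
  {Violet, Blue}: total = 1212.9
  {Red, Blue}: total = 1278.1
  {Red, Violet}: total = 1279.8
  {Green, Amber}: total = 1325.2
  {Green, Blue}: total = 1394.6
  {Violet, Amber}: total = 1467.1
  {Green, Violet}: total = 1603.1
  {Red, Green}: total = 1619.8
Best pair: {Amber, Blue} with total 951.5.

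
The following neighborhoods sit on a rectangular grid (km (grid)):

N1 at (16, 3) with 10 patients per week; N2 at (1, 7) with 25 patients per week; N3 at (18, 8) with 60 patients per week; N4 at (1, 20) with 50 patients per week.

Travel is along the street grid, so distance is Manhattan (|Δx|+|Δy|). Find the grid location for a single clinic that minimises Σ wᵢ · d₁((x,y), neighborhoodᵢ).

Manhattan distance separates: Σwᵢ(|x−xᵢ|+|y−yᵢ|) = Σwᵢ|x−xᵢ| + Σwᵢ|y−yᵢ|, so x and y are optimised independently as 1-D weighted medians.
Total weight W = 145; half = 72.5.
x-coordinate, sorted with cumulative weight:
  x=1 (N2, w=25) cum 25
  x=1 (N4, w=50) cum 75  ← median
  x=16 (N1, w=10) cum 85
  x=18 (N3, w=60) cum 145
⇒ x* = 1
y-coordinate, sorted with cumulative weight:
  y=3 (N1, w=10) cum 10
  y=7 (N2, w=25) cum 35
  y=8 (N3, w=60) cum 95  ← median
  y=20 (N4, w=50) cum 145
⇒ y* = 8

(1, 8)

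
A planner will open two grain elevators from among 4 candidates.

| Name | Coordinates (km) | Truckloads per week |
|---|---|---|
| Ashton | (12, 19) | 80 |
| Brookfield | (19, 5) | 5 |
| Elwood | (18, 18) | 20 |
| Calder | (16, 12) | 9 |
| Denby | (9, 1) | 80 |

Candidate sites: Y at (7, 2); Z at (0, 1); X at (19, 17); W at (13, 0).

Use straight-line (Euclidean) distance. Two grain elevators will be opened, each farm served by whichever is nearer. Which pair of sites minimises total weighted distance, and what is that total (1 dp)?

{Y, X}, total 902.1

Evaluate every pair (each demand assigned to the nearer of the two):
  {Y, X}: total = 902.1
  {X, W}: total = 1032.1
  {Z, X}: total = 1443.2
  {Y, W}: total = 2120.5
  {Y, Z}: total = 2167.7
  {Z, W}: total = 2376.0
Best pair: {Y, X} with total 902.1.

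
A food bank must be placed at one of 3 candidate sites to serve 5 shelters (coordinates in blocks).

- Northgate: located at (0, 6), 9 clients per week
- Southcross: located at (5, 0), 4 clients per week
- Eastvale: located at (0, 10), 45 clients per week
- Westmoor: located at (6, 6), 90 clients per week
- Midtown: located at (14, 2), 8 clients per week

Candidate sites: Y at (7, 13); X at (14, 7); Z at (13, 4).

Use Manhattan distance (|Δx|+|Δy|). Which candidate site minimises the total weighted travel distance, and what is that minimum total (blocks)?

Y, total 1500 blocks

Total weighted distance at each candidate:
  Y (7, 13): total = 1500
  X (14, 7): total = 1814
  Z (13, 4): total = 1872
Minimum is at Y with total 1500 blocks.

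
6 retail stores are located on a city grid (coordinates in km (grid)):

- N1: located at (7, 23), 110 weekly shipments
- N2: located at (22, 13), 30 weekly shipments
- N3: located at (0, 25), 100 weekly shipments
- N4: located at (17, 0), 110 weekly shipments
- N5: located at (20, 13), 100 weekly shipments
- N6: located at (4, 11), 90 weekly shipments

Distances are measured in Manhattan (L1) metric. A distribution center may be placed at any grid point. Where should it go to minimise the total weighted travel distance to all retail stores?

Manhattan distance separates: Σwᵢ(|x−xᵢ|+|y−yᵢ|) = Σwᵢ|x−xᵢ| + Σwᵢ|y−yᵢ|, so x and y are optimised independently as 1-D weighted medians.
Total weight W = 540; half = 270.
x-coordinate, sorted with cumulative weight:
  x=0 (N3, w=100) cum 100
  x=4 (N6, w=90) cum 190
  x=7 (N1, w=110) cum 300  ← median
  x=17 (N4, w=110) cum 410
  x=20 (N5, w=100) cum 510
  x=22 (N2, w=30) cum 540
⇒ x* = 7
y-coordinate, sorted with cumulative weight:
  y=0 (N4, w=110) cum 110
  y=11 (N6, w=90) cum 200
  y=13 (N2, w=30) cum 230
  y=13 (N5, w=100) cum 330  ← median
  y=23 (N1, w=110) cum 440
  y=25 (N3, w=100) cum 540
⇒ y* = 13

(7, 13)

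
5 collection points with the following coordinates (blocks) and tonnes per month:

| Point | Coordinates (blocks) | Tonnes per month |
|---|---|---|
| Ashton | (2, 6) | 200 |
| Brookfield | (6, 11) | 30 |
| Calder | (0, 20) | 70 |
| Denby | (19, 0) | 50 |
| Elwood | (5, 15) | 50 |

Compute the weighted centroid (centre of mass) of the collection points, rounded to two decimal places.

(4.45, 9.20)

The minimiser of Σwᵢ‖p−pᵢ‖² is the weighted centroid p* = (Σwᵢpᵢ)/(Σwᵢ).
Σwᵢ = 400.
Σwᵢxᵢ = 200·2 + 30·6 + 70·0 + 50·19 + 50·5 = 1780.
Σwᵢyᵢ = 200·6 + 30·11 + 70·20 + 50·0 + 50·15 = 3680.
x* = 1780/400 = 4.45, y* = 3680/400 = 9.20.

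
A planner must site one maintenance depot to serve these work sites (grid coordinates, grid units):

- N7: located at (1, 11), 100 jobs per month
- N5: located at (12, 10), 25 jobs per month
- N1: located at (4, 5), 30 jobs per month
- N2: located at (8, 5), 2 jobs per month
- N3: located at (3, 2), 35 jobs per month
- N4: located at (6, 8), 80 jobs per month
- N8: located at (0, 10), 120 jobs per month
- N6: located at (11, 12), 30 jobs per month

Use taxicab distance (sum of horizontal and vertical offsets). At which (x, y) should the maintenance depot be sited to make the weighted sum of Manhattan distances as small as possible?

Manhattan distance separates: Σwᵢ(|x−xᵢ|+|y−yᵢ|) = Σwᵢ|x−xᵢ| + Σwᵢ|y−yᵢ|, so x and y are optimised independently as 1-D weighted medians.
Total weight W = 422; half = 211.
x-coordinate, sorted with cumulative weight:
  x=0 (N8, w=120) cum 120
  x=1 (N7, w=100) cum 220  ← median
  x=3 (N3, w=35) cum 255
  x=4 (N1, w=30) cum 285
  x=6 (N4, w=80) cum 365
  x=8 (N2, w=2) cum 367
  x=11 (N6, w=30) cum 397
  x=12 (N5, w=25) cum 422
⇒ x* = 1
y-coordinate, sorted with cumulative weight:
  y=2 (N3, w=35) cum 35
  y=5 (N1, w=30) cum 65
  y=5 (N2, w=2) cum 67
  y=8 (N4, w=80) cum 147
  y=10 (N5, w=25) cum 172
  y=10 (N8, w=120) cum 292  ← median
  y=11 (N7, w=100) cum 392
  y=12 (N6, w=30) cum 422
⇒ y* = 10

(1, 10)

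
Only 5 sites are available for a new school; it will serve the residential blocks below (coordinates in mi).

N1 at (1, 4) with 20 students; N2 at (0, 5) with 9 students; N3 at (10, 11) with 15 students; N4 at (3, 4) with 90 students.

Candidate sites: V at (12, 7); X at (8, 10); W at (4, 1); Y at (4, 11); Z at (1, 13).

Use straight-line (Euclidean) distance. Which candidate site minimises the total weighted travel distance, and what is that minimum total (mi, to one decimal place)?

Total weighted distance at each candidate:
  V (12, 7): total = 1258.4
  X (8, 10): total = 1005.8
  W (4, 1): total = 595.3
  Y (4, 11): total = 943.6
  Z (1, 13): total = 1220.6
Minimum is at W with total 595.3 mi.

W, total 595.3 mi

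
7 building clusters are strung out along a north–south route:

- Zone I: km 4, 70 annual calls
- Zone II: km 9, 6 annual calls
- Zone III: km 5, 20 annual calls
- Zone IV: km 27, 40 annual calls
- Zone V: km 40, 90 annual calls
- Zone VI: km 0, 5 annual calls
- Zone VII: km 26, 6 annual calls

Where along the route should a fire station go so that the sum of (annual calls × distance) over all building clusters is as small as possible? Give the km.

For a sum of weighted absolute distances on a line, the optimum is the weighted median (not the mean). Total weight W = 237; half-weight = 118.5.
Sort by position and accumulate weight:
  km 0 (Zone VI, w=5) → cum 5
  km 4 (Zone I, w=70) → cum 75
  km 5 (Zone III, w=20) → cum 95
  km 9 (Zone II, w=6) → cum 101
  km 26 (Zone VII, w=6) → cum 107
  km 27 (Zone IV, w=40) → cum 147  ≥ 118.5 → median here
  km 40 (Zone V, w=90) → cum 237
Optimal location: km 27.

x = 27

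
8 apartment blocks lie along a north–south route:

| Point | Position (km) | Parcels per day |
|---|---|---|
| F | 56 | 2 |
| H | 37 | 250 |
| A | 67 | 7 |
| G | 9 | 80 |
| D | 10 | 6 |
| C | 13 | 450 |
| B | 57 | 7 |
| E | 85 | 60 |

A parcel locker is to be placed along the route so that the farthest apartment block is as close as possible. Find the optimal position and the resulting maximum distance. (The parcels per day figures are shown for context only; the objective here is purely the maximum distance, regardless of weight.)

The 1-center on a line is the midpoint of the two extreme points: leftmost at 9, rightmost at 85.
Optimal location = (9 + 85)/2 = 47; maximum distance = (85 − 9)/2 = 38.

location 47, max distance 38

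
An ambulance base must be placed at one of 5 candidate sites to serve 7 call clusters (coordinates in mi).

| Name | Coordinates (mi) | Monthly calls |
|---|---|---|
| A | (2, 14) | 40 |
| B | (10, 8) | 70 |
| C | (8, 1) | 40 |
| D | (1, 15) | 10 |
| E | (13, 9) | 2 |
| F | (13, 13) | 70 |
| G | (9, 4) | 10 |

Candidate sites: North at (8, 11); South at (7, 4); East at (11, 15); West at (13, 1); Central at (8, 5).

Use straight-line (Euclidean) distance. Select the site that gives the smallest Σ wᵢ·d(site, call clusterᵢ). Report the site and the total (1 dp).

Total weighted distance at each candidate:
  North (8, 11): total = 1459.8
  South (7, 4): total = 1841.8
  East (11, 15): total = 1852.3
  West (13, 1): total = 2504.7
  Central (8, 5): total = 1654.4
Minimum is at North with total 1459.8 mi.

North, total 1459.8 mi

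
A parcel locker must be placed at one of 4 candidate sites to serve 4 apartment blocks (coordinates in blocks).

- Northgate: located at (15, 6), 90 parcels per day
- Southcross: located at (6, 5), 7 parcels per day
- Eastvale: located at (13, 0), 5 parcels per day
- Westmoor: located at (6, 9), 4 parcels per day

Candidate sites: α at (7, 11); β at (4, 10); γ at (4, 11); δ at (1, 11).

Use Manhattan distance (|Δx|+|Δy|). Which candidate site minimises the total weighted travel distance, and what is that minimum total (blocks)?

Total weighted distance at each candidate:
  α (7, 11): total = 1316
  β (4, 10): total = 1506
  γ (4, 11): total = 1612
  δ (1, 11): total = 1930
Minimum is at α with total 1316 blocks.

α, total 1316 blocks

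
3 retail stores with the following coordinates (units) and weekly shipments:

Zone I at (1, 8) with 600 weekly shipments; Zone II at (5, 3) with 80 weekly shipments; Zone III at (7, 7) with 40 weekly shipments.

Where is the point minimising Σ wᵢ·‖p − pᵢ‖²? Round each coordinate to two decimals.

(1.78, 7.39)

The minimiser of Σwᵢ‖p−pᵢ‖² is the weighted centroid p* = (Σwᵢpᵢ)/(Σwᵢ).
Σwᵢ = 720.
Σwᵢxᵢ = 600·1 + 80·5 + 40·7 = 1280.
Σwᵢyᵢ = 600·8 + 80·3 + 40·7 = 5320.
x* = 1280/720 = 1.78, y* = 5320/720 = 7.39.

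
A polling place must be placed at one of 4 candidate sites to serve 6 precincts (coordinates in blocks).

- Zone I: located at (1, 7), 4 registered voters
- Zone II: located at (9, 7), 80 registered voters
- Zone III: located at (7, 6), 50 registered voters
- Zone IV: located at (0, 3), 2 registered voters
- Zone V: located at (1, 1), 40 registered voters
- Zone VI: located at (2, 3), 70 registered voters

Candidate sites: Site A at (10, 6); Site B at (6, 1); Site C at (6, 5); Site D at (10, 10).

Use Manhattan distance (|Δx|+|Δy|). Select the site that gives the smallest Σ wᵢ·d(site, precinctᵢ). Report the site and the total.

Total weighted distance at each candidate:
  Site A (10, 6): total = 1706
  Site B (6, 1): total = 1700
  Site C (6, 5): total = 1324
  Site D (10, 10): total = 2522
Minimum is at Site C with total 1324 blocks.

Site C, total 1324 blocks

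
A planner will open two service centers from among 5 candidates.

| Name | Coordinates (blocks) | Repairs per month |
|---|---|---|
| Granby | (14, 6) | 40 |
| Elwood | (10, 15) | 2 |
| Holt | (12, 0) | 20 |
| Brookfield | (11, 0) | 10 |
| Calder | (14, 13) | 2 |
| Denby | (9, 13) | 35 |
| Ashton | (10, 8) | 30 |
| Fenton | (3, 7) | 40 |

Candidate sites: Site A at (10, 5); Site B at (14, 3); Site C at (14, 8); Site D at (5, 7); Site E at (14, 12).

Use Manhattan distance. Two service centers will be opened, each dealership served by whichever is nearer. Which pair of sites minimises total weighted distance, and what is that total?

{Site A, Site D}, total 929

Evaluate every pair (each demand assigned to the nearer of the two):
  {Site A, Site D}: total = 929
  {Site B, Site D}: total = 936
  {Site C, Site D}: total = 972
  {Site A, Site C}: total = 1075
  {Site A, Site E}: total = 1076
  {Site A, Site B}: total = 1085
  {Site D, Site E}: total = 1136
  {Site C, Site E}: total = 1216
  {Site B, Site C}: total = 1222
  {Site B, Site E}: total = 1346
Best pair: {Site A, Site D} with total 929.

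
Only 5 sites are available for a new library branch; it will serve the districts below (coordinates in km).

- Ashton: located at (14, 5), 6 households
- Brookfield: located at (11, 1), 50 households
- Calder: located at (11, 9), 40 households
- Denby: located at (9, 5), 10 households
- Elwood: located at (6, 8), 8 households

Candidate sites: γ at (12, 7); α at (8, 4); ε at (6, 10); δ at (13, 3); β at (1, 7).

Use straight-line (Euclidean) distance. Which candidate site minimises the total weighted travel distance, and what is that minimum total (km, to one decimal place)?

Total weighted distance at each candidate:
  γ (12, 7): total = 495.3
  α (8, 4): total = 531.8
  ε (6, 10): total = 849.7
  δ (13, 3): total = 521.4
  β (1, 7): total = 1193.2
Minimum is at γ with total 495.3 km.

γ, total 495.3 km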